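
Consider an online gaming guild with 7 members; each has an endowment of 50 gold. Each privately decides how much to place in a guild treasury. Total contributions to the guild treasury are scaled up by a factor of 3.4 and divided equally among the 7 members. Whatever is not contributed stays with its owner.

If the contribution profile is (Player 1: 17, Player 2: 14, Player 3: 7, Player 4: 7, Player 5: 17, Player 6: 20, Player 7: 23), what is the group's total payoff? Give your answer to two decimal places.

602.00 gold

Total contributed: 17 + 14 + 7 + 7 + 17 + 20 + 23 = 105; total kept: 7 × 50 − 105 = 245.
The guild treasury pays out 3.4 × 105 = 357.00 in aggregate.
Group total = 245 + 357.00 = 602.00.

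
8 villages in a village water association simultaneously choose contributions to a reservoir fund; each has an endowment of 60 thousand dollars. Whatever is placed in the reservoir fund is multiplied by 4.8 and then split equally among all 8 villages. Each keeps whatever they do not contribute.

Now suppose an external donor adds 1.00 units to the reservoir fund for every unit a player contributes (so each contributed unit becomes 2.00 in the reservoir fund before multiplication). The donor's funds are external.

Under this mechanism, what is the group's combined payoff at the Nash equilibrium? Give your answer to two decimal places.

With the mechanism, a contributed unit returns 4.8 × 2.00 / 8 = 1.2000 per unit of net cost to the contributor — now above 1 — so contributing fully is weakly dominant for every player.
So the Nash equilibrium is full contribution by all 8; the group earns 4.8 × 2.00 × 480 = 4608.00.

4608.00 thousand dollars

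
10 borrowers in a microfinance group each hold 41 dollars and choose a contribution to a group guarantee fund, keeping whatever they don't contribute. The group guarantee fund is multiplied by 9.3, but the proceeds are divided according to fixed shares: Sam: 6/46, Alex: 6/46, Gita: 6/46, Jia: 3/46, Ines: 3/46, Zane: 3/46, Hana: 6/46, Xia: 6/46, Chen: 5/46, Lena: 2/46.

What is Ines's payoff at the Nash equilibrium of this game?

For player j, contributing a unit is worthwhile iff 9.3 × (j's share) ≥ 1, i.e. iff j's share is at least 0.1075.
The shares above 0.1075 belong to Sam, Alex, Gita, Hana, Xia and Chen, contributing 41 each; the remaining 4 contribute 0. Total contributed: 246.
Ines keeps 41 and receives 9.3 × 246 × 3/46 = 149.20 from the group guarantee fund, for a payoff of 190.20.

190.20 dollars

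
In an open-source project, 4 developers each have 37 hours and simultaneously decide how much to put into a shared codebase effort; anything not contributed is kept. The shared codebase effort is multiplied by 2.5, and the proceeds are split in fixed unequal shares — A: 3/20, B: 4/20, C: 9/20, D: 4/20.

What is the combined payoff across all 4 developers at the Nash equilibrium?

A player with share s gets back 2.5·s per unit contributed, so full contribution is dominant for anyone with s > 1/2.5 = 0.4000 and zero contribution is dominant for anyone below.
The only share above 0.4000 is C's 9/20, contributing 37; the remaining 3 contribute 0. Total contributed: 37.
The shared codebase effort pays out 2.5 × 37 = 92.50 in total (split across the unequal shares, but the aggregate is all that matters for the group sum).
The 3 free-riders keep 37 each, adding 111. Group total = 111 + 92.50 = 203.50.

203.50 hours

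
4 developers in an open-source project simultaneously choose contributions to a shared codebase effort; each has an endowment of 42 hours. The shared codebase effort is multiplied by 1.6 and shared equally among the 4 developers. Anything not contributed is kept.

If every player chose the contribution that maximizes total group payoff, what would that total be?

268.80 hours

Each contributed unit returns 1.600 to the group as a whole (0.4000 to each of 4 players), which exceeds 1, so the social optimum is full contribution: group total = 1.600 × 168 = 268.80.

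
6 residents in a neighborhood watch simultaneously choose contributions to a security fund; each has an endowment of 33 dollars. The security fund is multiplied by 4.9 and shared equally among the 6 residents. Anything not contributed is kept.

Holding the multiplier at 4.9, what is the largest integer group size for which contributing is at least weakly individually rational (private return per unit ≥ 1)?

Private return per unit is 4.9/(group size), which is ≥ 1 whenever the group size is ≤ 4.9.
The largest such integer is 4.

4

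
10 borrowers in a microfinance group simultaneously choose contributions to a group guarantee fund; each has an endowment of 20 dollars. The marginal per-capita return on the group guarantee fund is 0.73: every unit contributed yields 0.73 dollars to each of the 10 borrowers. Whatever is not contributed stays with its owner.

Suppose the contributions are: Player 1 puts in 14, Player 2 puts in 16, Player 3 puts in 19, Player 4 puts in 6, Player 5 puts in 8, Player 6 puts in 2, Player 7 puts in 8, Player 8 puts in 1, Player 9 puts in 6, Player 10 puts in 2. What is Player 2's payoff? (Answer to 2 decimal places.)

Total contributed: 14 + 16 + 19 + 6 + 8 + 2 + 8 + 1 + 6 + 2 = 82.
Each receives 0.73 × 82 = 59.86 from the group guarantee fund.
Player 2 keeps 20 − 16 = 4, so Player 2's payoff is 4 + 59.86 = 63.86.

63.86 dollars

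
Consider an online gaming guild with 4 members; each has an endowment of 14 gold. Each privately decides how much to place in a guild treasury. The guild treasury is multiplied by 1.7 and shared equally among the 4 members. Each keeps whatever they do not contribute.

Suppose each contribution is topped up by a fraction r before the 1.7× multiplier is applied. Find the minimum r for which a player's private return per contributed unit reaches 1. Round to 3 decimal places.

1.353

With matching at rate r, one contributed unit becomes (1 + r) in the guild treasury and returns 1.7 × (1 + r) / 4 to the contributor.
Setting this equal to 1: 1 + r = 4/1.7 = 2.3529.
So the minimum matching rate is r = 2.3529 − 1 = 1.353.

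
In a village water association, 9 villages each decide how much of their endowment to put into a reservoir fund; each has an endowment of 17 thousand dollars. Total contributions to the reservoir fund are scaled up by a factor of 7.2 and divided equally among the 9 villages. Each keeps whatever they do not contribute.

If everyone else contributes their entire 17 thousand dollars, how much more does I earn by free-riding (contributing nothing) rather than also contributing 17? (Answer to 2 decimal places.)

Switching from a contribution of 17 to 0 lets I keep an extra 17 thousand dollars, but lowers the reservoir fund by 17, which costs I their own share of that drop: 7.2/9 × 17 = 13.60.
Net gain = 17 − 13.60 = 3.40. The private return per contributed unit (0.8000) is below 1, so free-riding is indeed the best response regardless of what the others do.

3.40 thousand dollars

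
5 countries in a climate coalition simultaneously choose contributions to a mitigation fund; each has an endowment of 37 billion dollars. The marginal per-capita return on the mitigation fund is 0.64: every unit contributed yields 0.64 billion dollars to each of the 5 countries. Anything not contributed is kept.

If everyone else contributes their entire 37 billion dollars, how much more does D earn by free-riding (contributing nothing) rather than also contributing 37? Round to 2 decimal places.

Switching from a contribution of 37 to 0 lets D keep an extra 37 billion dollars, but lowers the mitigation fund by 37, which costs D their own share of that drop: 0.64 × 37 = 23.68.
Net gain = 37 − 23.68 = 13.32. The private return per contributed unit (0.64) is below 1, so free-riding is indeed the best response regardless of what the others do.

13.32 billion dollars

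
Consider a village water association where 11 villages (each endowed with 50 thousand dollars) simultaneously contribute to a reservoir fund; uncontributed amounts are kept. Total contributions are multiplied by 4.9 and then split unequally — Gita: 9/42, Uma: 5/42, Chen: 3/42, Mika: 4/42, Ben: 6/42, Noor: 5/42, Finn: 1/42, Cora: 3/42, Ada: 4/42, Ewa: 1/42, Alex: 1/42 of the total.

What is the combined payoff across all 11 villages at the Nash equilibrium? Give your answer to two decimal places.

Each unit j contributes comes back to j as 4.9 × (j's share), so j prefers to contribute only if that share exceeds 1/4.9 = 0.2041; otherwise keeping the unit dominates.
Only Gita (9/42) clears that bar, contributing 50; the remaining 10 contribute 0. Total contributed: 50.
The reservoir fund pays out 4.9 × 50 = 245.00 in total (split across the unequal shares, but the aggregate is all that matters for the group sum).
The 10 free-riders keep 50 each, adding 500. Group total = 500 + 245.00 = 745.00.

745.00 thousand dollars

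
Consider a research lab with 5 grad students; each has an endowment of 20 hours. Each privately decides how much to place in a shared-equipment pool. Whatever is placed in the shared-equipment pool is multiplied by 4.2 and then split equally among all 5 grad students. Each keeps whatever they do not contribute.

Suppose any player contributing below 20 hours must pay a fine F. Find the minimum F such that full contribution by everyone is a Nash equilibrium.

Given the others contribute fully, the best deviation is to contribute 0 (any partial contribution still incurs the fine and gives up units whose private return 0.8400 is below 1).
Deviating from 20 to 0 saves 20 hours but forfeits the deviator's share of the drop in the shared-equipment pool: 4.2/5 × 20 = 16.80.
So the deviation gain is 20 − 16.80 = 3.20, and the fine must be at least 3.20 hours to wipe it out.

3.20 hours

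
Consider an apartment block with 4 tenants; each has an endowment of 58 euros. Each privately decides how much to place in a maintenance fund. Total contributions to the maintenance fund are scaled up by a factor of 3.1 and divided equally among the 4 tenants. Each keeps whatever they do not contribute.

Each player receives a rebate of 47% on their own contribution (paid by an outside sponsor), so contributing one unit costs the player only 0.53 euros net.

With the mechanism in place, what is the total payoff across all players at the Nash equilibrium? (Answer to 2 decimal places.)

Under the mechanism each unit contributed yields (3.1/4) / 0.53 = 1.4623 back to its contributor per unit of net cost, which exceeds 1, making full contribution the dominant choice for everyone.
At the Nash equilibrium everyone contributes 58. Group total payoff = 4 × (58 × 0.47 + 3.1 × 58) = 828.24.

828.24 euros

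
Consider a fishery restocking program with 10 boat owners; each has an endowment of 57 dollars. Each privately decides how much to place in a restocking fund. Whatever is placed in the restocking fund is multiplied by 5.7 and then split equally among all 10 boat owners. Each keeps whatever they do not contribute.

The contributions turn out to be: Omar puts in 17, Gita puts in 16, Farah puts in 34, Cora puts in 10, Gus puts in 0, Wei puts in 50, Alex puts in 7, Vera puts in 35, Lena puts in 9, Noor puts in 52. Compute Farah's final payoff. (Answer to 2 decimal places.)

154.10 dollars

Total contributed: 17 + 16 + 34 + 10 + 0 + 50 + 7 + 35 + 9 + 52 = 230.
Each receives 5.7 × 230 / 10 = 131.10 from the restocking fund.
Farah keeps 57 − 34 = 23, so Farah's payoff is 23 + 131.10 = 154.10.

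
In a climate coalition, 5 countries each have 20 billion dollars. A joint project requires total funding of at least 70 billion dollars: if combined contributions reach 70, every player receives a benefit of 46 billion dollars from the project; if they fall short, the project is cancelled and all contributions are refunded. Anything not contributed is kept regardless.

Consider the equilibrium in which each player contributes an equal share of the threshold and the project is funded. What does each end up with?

52 billion dollars

Equal share of the threshold: 70/5 = 14.
At this profile no one gains by cutting their contribution: any cut drops the total below 70, the project is cancelled, contributions are refunded, and the deviator ends with 20, which is less than 20 − 14 + 46 = 52. Contributing more than 14 just wastes the excess. So contributing exactly 14 is a best response.
Each player's payoff: 20 − 14 + 46 = 52.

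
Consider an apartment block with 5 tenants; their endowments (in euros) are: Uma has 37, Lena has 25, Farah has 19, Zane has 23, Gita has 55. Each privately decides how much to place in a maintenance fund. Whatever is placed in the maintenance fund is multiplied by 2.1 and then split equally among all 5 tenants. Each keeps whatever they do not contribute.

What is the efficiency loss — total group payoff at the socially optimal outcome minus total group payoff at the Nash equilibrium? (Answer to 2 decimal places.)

174.90 euros

The private return per contributed unit is 2.1/5 = 0.4200 < 1 for every player regardless of endowment, so the Nash equilibrium is zero contribution and the group total is Σ E_j = 37 + 25 + 19 + 23 + 55 = 159.
Each contributed unit returns 2.100 to the group, so the social optimum is full contribution by everyone: group total = 2.100 × 159 = 333.90.
Efficiency loss = (2.100 − 1) × 159 = 174.90.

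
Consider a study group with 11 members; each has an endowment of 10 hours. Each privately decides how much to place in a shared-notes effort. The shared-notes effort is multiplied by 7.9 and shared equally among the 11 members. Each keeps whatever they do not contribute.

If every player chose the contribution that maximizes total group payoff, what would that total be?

869.00 hours

Each contributed unit returns 7.900 to the group as a whole (0.7182 to each of 11 players), which exceeds 1, so the social optimum is full contribution: group total = 7.900 × 110 = 869.00.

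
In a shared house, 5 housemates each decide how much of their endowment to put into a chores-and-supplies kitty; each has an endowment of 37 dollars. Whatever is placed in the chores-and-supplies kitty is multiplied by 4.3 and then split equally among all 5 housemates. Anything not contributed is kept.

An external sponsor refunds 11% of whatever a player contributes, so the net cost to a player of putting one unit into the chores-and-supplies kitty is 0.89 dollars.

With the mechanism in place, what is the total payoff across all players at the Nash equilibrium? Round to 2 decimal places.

Even with the mechanism, each unit contributed returns only (4.3/5) / 0.89 = 0.9663 per unit of net cost, so contributing nothing is still dominant.
Everyone keeps their endowment and the group total is 5 × 37 = 185.

185.00 dollars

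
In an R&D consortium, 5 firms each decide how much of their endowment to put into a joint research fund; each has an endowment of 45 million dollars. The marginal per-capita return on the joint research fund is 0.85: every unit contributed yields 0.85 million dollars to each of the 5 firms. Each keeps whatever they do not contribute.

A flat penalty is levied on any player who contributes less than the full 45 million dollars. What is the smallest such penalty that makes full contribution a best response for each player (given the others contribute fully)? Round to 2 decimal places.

Given the others contribute fully, the best deviation is to contribute 0 (any partial contribution still incurs the fine and gives up units whose private return 0.85 is below 1).
Deviating from 45 to 0 saves 45 million dollars but forfeits the deviator's share of the drop in the joint research fund: 0.85 × 45 = 38.25.
So the deviation gain is 45 − 38.25 = 6.75, and the fine must be at least 6.75 million dollars to wipe it out.

6.75 million dollars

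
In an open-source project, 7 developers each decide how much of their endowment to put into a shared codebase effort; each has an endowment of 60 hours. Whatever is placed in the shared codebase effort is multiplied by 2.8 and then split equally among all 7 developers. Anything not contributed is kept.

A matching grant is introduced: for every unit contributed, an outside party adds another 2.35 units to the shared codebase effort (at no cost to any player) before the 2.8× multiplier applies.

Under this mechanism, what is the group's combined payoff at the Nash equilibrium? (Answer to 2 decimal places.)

3939.60 hours

Under the mechanism each unit contributed yields 2.8 × 3.35 / 7 = 1.3400 back to its contributor per unit of net cost, which exceeds 1, making full contribution the dominant choice for everyone.
At the Nash equilibrium everyone contributes 60. Group total payoff = 2.8 × 3.35 × 420 = 3939.60.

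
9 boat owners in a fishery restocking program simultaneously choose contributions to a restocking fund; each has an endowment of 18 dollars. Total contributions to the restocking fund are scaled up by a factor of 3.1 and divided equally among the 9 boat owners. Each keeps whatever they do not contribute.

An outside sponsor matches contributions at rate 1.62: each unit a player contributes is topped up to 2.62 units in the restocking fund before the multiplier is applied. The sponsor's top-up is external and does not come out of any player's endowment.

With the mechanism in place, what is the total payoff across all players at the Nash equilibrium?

The effective private return is 3.1 × 2.62 / 9 = 0.9024, which is still under 1, so the mechanism doesn't change anyone's dominant strategy: zero contribution.
At the Nash equilibrium no one contributes; group total payoff = 9 × 18 = 162.

162.00 dollars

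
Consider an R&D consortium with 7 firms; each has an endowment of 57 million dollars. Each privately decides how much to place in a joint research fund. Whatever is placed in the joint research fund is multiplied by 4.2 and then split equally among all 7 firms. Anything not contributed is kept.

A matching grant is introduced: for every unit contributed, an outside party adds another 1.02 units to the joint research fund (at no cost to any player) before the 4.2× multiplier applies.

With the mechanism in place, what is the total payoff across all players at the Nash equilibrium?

The effective private return per unit is now 4.2 × 2.02 / 7 = 1.2120 > 1, so every player's dominant strategy flips to full contribution.
So the Nash equilibrium is full contribution by all 7; the group earns 4.2 × 2.02 × 399 = 3385.12.

3385.12 million dollars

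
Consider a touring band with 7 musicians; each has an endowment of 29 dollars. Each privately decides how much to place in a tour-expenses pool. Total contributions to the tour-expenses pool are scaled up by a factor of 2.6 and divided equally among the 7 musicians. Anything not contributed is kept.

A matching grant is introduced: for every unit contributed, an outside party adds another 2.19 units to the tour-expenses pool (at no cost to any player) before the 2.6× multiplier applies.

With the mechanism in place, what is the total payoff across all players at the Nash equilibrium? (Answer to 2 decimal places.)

1683.68 dollars

With the mechanism, a contributed unit returns 2.6 × 3.19 / 7 = 1.1849 per unit of net cost to the contributor — now above 1 — so contributing fully is weakly dominant for every player.
So the Nash equilibrium is full contribution by all 7; the group earns 2.6 × 3.19 × 203 = 1683.68.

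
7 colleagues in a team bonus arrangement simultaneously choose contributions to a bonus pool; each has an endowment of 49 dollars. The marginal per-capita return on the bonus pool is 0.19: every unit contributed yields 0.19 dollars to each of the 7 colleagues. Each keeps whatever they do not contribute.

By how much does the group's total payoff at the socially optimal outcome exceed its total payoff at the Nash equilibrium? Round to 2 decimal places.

The private return per contributed unit is 0.19 < 1, so contributing 0 is dominant for every player. At the Nash equilibrium everyone keeps their 49, and the group total is 7 × 49 = 343.
Each contributed unit returns 1.330 to the group as a whole (0.19 to each of 7 players), which exceeds 1, so the social optimum is full contribution: group total = 1.330 × 343 = 456.19.
Efficiency loss = 456.19 − 343 = 113.19.

113.19 dollars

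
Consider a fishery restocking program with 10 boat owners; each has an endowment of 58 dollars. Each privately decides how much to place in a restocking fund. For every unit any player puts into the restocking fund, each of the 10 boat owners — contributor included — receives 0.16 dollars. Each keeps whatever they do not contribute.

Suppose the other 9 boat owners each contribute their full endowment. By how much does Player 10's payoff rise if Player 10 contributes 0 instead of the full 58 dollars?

48.72 dollars

Switching from a contribution of 58 to 0 lets Player 10 keep an extra 58 dollars, but lowers the restocking fund by 58, which costs Player 10 their own share of that drop: 0.16 × 58 = 9.28.
Net gain = 58 − 9.28 = 48.72. The private return per contributed unit (0.16) is below 1, so free-riding is indeed the best response regardless of what the others do.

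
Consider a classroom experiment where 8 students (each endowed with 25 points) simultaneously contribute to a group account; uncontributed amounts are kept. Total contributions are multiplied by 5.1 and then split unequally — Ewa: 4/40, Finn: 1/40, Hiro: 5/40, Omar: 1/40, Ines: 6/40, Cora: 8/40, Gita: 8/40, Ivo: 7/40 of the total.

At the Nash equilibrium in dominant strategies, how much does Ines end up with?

Each unit j contributes comes back to j as 5.1 × (j's share), so j prefers to contribute only if that share exceeds 1/5.1 = 0.1961; otherwise keeping the unit dominates.
Cora and Gita clear that bar, contributing 25 each; the remaining 6 contribute 0. Total contributed: 50.
Ines keeps 25 and receives 5.1 × 50 × 6/40 = 38.25 from the group account, for a payoff of 63.25.

63.25 points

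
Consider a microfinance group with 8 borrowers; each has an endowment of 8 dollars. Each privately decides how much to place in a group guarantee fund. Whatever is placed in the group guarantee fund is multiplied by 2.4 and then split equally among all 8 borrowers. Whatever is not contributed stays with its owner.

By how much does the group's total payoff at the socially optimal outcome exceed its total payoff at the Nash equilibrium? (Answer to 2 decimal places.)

Each contributed unit returns 2.4/8 = 0.3000 to its contributor — below 1 — so contributing 0 is dominant for every player. At the Nash equilibrium everyone keeps their 8, and the group total is 8 × 8 = 64.
Each contributed unit returns 2.400 to the group as a whole (0.3000 to each of 8 players), which exceeds 1, so the social optimum is full contribution: group total = 2.400 × 64 = 153.60.
Efficiency loss = 153.60 − 64 = 89.60.

89.60 dollars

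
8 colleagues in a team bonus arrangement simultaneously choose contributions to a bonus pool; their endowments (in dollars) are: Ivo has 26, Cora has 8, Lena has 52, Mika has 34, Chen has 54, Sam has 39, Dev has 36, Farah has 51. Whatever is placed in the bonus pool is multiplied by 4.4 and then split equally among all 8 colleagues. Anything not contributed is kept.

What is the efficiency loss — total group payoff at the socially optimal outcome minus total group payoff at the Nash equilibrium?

1020.00 dollars

The private return per contributed unit is 4.4/8 = 0.5500 < 1 for every player regardless of endowment, so the Nash equilibrium is zero contribution and the group total is Σ E_j = 26 + 8 + 52 + 34 + 54 + 39 + 36 + 51 = 300.
Each contributed unit returns 4.400 to the group, so the social optimum is full contribution by everyone: group total = 4.400 × 300 = 1320.00.
Efficiency loss = (4.400 − 1) × 300 = 1020.00.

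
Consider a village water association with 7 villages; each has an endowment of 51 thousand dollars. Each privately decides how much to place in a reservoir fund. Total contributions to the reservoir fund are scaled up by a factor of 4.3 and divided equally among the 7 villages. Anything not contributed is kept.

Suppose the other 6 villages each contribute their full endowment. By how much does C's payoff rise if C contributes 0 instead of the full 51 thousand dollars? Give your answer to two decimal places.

Switching from a contribution of 51 to 0 lets C keep an extra 51 thousand dollars, but lowers the reservoir fund by 51, which costs C their own share of that drop: 4.3/7 × 51 = 31.33.
Net gain = 51 − 31.33 = 19.67. The private return per contributed unit (0.6143) is below 1, so free-riding is indeed the best response regardless of what the others do.

19.67 thousand dollars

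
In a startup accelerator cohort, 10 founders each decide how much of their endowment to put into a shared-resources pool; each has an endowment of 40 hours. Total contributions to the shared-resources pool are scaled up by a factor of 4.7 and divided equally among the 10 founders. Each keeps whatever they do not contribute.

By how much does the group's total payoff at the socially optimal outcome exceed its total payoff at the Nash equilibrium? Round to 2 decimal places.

1480.00 hours

Each contributed unit returns 4.7/10 = 0.4700 to its contributor — below 1 — so contributing 0 is dominant for every player. At the Nash equilibrium everyone keeps their 40, and the group total is 10 × 40 = 400.
Each contributed unit returns 4.700 to the group as a whole (0.4700 to each of 10 players), which exceeds 1, so the social optimum is full contribution: group total = 4.700 × 400 = 1880.00.
Efficiency loss = 1880.00 − 400 = 1480.00.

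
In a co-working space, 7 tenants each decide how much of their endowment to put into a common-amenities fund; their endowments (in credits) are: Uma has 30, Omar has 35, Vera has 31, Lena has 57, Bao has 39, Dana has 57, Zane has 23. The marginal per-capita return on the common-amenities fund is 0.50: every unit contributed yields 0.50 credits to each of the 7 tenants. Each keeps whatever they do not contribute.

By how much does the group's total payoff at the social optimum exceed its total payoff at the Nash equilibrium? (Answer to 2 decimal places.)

680.00 credits

The private return per contributed unit is 0.50 < 1 for everyone, so the Nash equilibrium is zero contribution and the group total is Σ E_j = 30 + 35 + 31 + 57 + 39 + 57 + 23 = 272.
Each contributed unit returns 3.500 to the group, so the social optimum is full contribution by everyone: group total = 3.500 × 272 = 952.00.
Efficiency loss = (3.500 − 1) × 272 = 680.00.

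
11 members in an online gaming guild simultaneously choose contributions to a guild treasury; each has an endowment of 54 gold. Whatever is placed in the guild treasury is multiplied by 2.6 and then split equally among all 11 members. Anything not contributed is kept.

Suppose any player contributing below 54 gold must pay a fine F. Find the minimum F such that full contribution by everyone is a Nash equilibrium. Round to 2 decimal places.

41.24 gold

Given the others contribute fully, the best deviation is to contribute 0 (any partial contribution still incurs the fine and gives up units whose private return 0.2364 is below 1).
Deviating from 54 to 0 saves 54 gold but forfeits the deviator's share of the drop in the guild treasury: 2.6/11 × 54 = 12.76.
So the deviation gain is 54 − 12.76 = 41.24, and the fine must be at least 41.24 gold to wipe it out.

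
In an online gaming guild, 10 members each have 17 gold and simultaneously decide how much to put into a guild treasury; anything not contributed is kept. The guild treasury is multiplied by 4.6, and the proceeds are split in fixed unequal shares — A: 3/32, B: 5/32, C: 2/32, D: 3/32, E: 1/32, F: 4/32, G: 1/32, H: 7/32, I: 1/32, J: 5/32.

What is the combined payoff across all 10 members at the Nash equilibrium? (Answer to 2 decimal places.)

Player j's private return per contributed unit is 4.6 × (j's share). Contributing is weakly dominant for j when that share is at least 1/4.6 = 0.2174, and contributing 0 is dominant otherwise.
The only share above 0.2174 is H's 7/32, contributing 17; the remaining 9 contribute 0. Total contributed: 17.
The guild treasury pays out 4.6 × 17 = 78.20 in total (split across the unequal shares, but the aggregate is all that matters for the group sum).
The 9 free-riders keep 17 each, adding 153. Group total = 153 + 78.20 = 231.20.

231.20 gold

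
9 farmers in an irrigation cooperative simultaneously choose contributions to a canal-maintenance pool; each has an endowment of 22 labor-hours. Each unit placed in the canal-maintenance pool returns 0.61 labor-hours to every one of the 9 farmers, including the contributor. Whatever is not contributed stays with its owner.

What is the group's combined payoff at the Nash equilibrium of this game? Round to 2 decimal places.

198.00 labor-hours

The private return per contributed unit is 0.61 < 1, so contributing 0 is dominant for every player. At the Nash equilibrium everyone keeps their 22, and the group total is 9 × 22 = 198.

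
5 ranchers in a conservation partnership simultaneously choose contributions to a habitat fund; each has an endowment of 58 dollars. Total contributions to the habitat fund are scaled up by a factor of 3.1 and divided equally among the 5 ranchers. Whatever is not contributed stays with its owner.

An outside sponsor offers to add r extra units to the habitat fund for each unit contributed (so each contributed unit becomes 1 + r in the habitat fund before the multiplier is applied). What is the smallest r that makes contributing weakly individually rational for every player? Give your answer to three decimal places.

With matching at rate r, one contributed unit becomes (1 + r) in the habitat fund and returns 3.1 × (1 + r) / 5 to the contributor.
Setting this equal to 1: 1 + r = 5/3.1 = 1.6129.
So the minimum matching rate is r = 1.6129 − 1 = 0.613.

0.613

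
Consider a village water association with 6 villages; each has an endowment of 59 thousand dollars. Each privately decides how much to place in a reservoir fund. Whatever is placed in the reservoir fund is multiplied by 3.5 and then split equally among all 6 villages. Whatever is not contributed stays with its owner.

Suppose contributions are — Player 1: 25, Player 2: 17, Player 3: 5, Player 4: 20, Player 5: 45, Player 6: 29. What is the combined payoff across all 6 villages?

706.50 thousand dollars

Total contributed: 25 + 17 + 5 + 20 + 45 + 29 = 141; total kept: 6 × 59 − 141 = 213.
The reservoir fund pays out 3.5 × 141 = 493.50 in aggregate.
Group total = 213 + 493.50 = 706.50.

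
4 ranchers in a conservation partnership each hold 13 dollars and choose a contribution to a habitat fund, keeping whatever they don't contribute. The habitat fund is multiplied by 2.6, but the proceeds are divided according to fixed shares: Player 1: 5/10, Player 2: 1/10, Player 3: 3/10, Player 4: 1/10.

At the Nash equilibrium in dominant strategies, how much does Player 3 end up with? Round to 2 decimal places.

Player j's private return per contributed unit is 2.6 × (j's share). Contributing is weakly dominant for j when that share is at least 1/2.6 = 0.3846, and contributing 0 is dominant otherwise.
The only share above 0.3846 is Player 1's 5/10, contributing 13; the remaining 3 contribute 0. Total contributed: 13.
Player 3 keeps 13 and receives 2.6 × 13 × 3/10 = 10.14 from the habitat fund, for a payoff of 23.14.

23.14 dollars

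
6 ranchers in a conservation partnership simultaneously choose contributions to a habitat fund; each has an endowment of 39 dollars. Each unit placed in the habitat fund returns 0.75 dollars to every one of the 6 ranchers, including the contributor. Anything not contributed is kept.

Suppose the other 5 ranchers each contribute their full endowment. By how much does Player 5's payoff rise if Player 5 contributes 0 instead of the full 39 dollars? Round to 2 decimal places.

9.75 dollars

Switching from a contribution of 39 to 0 lets Player 5 keep an extra 39 dollars, but lowers the habitat fund by 39, which costs Player 5 their own share of that drop: 0.75 × 39 = 29.25.
Net gain = 39 − 29.25 = 9.75. The private return per contributed unit (0.75) is below 1, so free-riding is indeed the best response regardless of what the others do.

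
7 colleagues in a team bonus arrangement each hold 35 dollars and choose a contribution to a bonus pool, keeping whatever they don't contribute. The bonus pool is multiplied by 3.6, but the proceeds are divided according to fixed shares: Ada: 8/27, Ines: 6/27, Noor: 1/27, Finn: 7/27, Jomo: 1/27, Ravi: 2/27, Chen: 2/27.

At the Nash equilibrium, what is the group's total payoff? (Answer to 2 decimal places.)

336.00 dollars

Player j's private return per contributed unit is 3.6 × (j's share). Contributing is weakly dominant for j when that share is at least 1/3.6 = 0.2778, and contributing 0 is dominant otherwise.
Only Ada (8/27) clears that bar, contributing 35; the remaining 6 contribute 0. Total contributed: 35.
The bonus pool pays out 3.6 × 35 = 126.00 in total (split across the unequal shares, but the aggregate is all that matters for the group sum).
The 6 free-riders keep 35 each, adding 210. Group total = 210 + 126.00 = 336.00.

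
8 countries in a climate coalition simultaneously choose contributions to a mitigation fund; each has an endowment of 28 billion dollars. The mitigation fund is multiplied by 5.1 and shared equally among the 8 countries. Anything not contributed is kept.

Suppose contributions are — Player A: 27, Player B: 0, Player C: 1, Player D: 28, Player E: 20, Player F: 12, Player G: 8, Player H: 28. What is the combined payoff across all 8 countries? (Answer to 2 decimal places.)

732.40 billion dollars

Total contributed: 27 + 0 + 1 + 28 + 20 + 12 + 8 + 28 = 124; total kept: 8 × 28 − 124 = 100.
The mitigation fund pays out 5.1 × 124 = 632.40 in aggregate.
Group total = 100 + 632.40 = 732.40.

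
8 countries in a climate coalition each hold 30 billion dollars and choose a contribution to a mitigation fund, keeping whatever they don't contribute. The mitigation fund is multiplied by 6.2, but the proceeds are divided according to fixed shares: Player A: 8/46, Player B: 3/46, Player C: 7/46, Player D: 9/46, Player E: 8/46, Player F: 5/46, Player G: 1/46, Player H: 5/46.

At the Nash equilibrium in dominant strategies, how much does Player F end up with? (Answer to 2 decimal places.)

Player j's private return per contributed unit is 6.2 × (j's share). Contributing is weakly dominant for j when that share is at least 1/6.2 = 0.1613, and contributing 0 is dominant otherwise.
Player A, Player D and Player E clear that bar, contributing 30 each; the remaining 5 contribute 0. Total contributed: 90.
Player F keeps 30 and receives 6.2 × 90 × 5/46 = 60.65 from the mitigation fund, for a payoff of 90.65.

90.65 billion dollars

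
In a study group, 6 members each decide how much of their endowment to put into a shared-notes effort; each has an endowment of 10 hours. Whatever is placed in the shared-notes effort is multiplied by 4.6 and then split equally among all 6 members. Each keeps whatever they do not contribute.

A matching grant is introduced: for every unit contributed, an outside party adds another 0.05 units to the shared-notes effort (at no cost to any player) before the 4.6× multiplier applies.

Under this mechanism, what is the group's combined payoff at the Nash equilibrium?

With the mechanism, a contributed unit returns 4.6 × 1.05 / 6 = 0.8050 per unit of net cost — still below 1 — so contributing 0 remains dominant for every player.
Everyone keeps their endowment and the group total is 6 × 10 = 60.

60.00 hours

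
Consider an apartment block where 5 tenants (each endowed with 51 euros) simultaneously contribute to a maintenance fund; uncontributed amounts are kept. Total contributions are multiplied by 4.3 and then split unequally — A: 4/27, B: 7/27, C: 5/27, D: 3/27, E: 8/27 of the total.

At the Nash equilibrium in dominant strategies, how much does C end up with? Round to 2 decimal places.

For player j, contributing a unit is worthwhile iff 4.3 × (j's share) ≥ 1, i.e. iff j's share is at least 0.2326.
The shares above 0.2326 belong to B and E, contributing 51 each; the remaining 3 contribute 0. Total contributed: 102.
C keeps 51 and receives 4.3 × 102 × 5/27 = 81.22 from the maintenance fund, for a payoff of 132.22.

132.22 euros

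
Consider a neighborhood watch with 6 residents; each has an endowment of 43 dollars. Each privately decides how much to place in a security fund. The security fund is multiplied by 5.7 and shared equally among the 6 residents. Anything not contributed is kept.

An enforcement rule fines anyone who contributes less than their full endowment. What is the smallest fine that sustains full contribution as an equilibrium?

Given the others contribute fully, the best deviation is to contribute 0 (any partial contribution still incurs the fine and gives up units whose private return 0.9500 is below 1).
Deviating from 43 to 0 saves 43 dollars but forfeits the deviator's share of the drop in the security fund: 5.7/6 × 43 = 40.85.
So the deviation gain is 43 − 40.85 = 2.15, and the fine must be at least 2.15 dollars to wipe it out.

2.15 dollars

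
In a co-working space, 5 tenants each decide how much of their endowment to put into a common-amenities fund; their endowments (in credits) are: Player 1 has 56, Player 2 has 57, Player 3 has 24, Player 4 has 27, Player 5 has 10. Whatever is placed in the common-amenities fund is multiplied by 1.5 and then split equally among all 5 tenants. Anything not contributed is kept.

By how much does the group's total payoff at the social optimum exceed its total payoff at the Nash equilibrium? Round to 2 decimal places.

The private return per contributed unit is 1.5/5 = 0.3000 < 1 for every player regardless of endowment, so the Nash equilibrium is zero contribution and the group total is Σ E_j = 56 + 57 + 24 + 27 + 10 = 174.
Each contributed unit returns 1.500 to the group, so the social optimum is full contribution by everyone: group total = 1.500 × 174 = 261.00.
Efficiency loss = (1.500 − 1) × 174 = 87.00.

87.00 credits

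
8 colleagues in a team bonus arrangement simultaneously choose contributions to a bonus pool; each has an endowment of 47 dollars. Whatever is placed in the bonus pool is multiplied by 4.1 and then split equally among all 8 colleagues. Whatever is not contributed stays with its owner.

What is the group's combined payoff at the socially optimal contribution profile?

Each contributed unit returns 4.100 to the group as a whole (0.5125 to each of 8 players), which exceeds 1, so the social optimum is full contribution: group total = 4.100 × 376 = 1541.60.

1541.60 dollars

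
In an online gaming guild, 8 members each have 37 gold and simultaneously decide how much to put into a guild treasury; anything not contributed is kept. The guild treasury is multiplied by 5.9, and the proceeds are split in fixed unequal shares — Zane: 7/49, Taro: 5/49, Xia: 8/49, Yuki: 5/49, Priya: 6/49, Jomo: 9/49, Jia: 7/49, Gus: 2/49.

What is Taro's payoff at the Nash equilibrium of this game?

For player j, contributing a unit is worthwhile iff 5.9 × (j's share) ≥ 1, i.e. iff j's share is at least 0.1695.
The only share above 0.1695 is Jomo's 9/49, contributing 37; the remaining 7 contribute 0. Total contributed: 37.
Taro keeps 37 and receives 5.9 × 37 × 5/49 = 22.28 from the guild treasury, for a payoff of 59.28.

59.28 gold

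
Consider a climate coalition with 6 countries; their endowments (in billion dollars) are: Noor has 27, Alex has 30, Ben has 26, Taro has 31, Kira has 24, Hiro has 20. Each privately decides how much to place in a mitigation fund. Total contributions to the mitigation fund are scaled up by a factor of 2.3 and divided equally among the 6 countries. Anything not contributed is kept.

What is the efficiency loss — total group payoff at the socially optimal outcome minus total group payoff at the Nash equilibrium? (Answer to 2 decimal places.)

205.40 billion dollars

The private return per contributed unit is 2.3/6 = 0.3833 < 1 for every player regardless of endowment, so the Nash equilibrium is zero contribution and the group total is Σ E_j = 27 + 30 + 26 + 31 + 24 + 20 = 158.
Each contributed unit returns 2.300 to the group, so the social optimum is full contribution by everyone: group total = 2.300 × 158 = 363.40.
Efficiency loss = (2.300 − 1) × 158 = 205.40.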